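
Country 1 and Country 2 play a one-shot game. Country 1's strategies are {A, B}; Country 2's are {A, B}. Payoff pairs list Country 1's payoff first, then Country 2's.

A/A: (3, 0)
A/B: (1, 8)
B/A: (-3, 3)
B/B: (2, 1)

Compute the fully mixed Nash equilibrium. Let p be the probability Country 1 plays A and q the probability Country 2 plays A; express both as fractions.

p = 1/5, q = 1/7

In a mixed NE each player is indifferent between their pure strategies, so the opponent's mix sets the indifference.
Country 2 indifferent between A and B: p·0 + (1−p)·3 = p·8 + (1−p)·1 ⟹ 3 + (-3)p = 1 + 7p ⟹ p = 1/5.
Country 1 indifferent between A and B: q·3 + (1−q)·1 = q·(-3) + (1−q)·2 ⟹ 1 + 2q = 2 + (-5)q ⟹ q = 1/7.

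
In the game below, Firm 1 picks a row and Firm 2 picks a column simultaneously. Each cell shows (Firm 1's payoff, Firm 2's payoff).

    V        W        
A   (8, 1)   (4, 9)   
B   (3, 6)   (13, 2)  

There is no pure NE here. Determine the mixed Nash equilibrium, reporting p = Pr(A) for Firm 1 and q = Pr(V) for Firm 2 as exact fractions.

p = 1/3, q = 9/14

In a mixed NE each player is indifferent between their pure strategies, so the opponent's mix sets the indifference.
Firm 2 indifferent between V and W: p·1 + (1−p)·6 = p·9 + (1−p)·2 ⟹ 6 + (-5)p = 2 + 7p ⟹ p = 1/3.
Firm 1 indifferent between A and B: q·8 + (1−q)·4 = q·3 + (1−q)·13 ⟹ 4 + 4q = 13 + (-10)q ⟹ q = 9/14.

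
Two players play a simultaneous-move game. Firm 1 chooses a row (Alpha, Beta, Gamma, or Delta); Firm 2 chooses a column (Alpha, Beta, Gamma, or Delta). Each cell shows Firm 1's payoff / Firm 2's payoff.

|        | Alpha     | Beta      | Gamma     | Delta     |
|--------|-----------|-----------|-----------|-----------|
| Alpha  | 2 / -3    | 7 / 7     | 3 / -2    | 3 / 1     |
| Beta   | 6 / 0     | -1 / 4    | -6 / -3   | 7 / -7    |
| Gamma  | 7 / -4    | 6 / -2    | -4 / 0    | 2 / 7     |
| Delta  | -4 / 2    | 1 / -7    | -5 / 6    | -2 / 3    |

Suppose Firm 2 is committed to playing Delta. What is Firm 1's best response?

Beta

With Firm 2 fixed at Delta, Firm 1's payoffs are: Alpha → 3, Beta → 7, Gamma → 2, Delta → -2.
The maximum is 7, achieved by Beta.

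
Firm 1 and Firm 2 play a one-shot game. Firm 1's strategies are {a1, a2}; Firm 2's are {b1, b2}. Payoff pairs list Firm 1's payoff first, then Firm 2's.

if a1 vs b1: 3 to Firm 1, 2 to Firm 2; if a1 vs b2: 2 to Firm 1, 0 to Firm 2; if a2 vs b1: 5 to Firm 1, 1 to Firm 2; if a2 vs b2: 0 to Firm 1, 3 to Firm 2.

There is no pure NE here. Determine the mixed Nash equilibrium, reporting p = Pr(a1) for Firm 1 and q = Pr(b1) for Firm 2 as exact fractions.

p = 1/2, q = 1/2

In a mixed NE each player is indifferent between their pure strategies, so the opponent's mix sets the indifference.
Firm 2 indifferent between b1 and b2: p·2 + (1−p)·1 = p·0 + (1−p)·3 ⟹ 1 + 1p = 3 + (-3)p ⟹ p = 1/2.
Firm 1 indifferent between a1 and a2: q·3 + (1−q)·2 = q·5 + (1−q)·0 ⟹ 2 + 1q = 0 + 5q ⟹ q = 1/2.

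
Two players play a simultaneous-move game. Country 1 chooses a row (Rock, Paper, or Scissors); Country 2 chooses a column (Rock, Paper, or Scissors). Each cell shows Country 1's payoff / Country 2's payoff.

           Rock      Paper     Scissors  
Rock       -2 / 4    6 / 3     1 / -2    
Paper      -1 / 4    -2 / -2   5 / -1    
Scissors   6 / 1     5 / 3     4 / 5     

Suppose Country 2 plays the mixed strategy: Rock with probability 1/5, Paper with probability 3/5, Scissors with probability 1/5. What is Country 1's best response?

Scissors

Compute Country 1's expected payoff from each pure strategy against the given mix.
Rock: (1/5)·(-2) + (3/5)·6 + (1/5)·1 = 17/5
Paper: (1/5)·(-1) + (3/5)·(-2) + (1/5)·5 = -2/5
Scissors: (1/5)·6 + (3/5)·5 + (1/5)·4 = 5
Highest expected payoff is 5, from Scissors.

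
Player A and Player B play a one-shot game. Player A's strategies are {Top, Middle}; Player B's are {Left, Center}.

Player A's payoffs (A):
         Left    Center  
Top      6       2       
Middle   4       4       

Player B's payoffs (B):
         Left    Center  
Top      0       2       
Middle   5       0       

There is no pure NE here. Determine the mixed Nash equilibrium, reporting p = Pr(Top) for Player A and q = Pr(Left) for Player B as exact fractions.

p = 5/7, q = 1/2

Each player's mixing probability is pinned down by making the *other* player indifferent.
Player B indifferent between Left and Center: p·0 + (1−p)·5 = p·2 + (1−p)·0 ⟹ 5 + (-5)p = 0 + 2p ⟹ p = 5/7.
Player A indifferent between Top and Middle: q·6 + (1−q)·2 = q·4 + (1−q)·4 ⟹ 2 + 4q = 4 + 0q ⟹ q = 1/2.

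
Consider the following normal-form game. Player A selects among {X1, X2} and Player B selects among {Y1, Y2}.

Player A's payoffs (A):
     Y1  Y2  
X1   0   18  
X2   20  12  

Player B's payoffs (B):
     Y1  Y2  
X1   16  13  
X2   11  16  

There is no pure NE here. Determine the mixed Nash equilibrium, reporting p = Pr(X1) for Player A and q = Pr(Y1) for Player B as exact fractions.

p = 5/8, q = 3/13

Each player's mixing probability is pinned down by making the *other* player indifferent.
Player B indifferent between Y1 and Y2: p·16 + (1−p)·11 = p·13 + (1−p)·16 ⟹ 11 + 5p = 16 + (-3)p ⟹ p = 5/8.
Player A indifferent between X1 and X2: q·0 + (1−q)·18 = q·20 + (1−q)·12 ⟹ 18 + (-18)q = 12 + 8q ⟹ q = 3/13.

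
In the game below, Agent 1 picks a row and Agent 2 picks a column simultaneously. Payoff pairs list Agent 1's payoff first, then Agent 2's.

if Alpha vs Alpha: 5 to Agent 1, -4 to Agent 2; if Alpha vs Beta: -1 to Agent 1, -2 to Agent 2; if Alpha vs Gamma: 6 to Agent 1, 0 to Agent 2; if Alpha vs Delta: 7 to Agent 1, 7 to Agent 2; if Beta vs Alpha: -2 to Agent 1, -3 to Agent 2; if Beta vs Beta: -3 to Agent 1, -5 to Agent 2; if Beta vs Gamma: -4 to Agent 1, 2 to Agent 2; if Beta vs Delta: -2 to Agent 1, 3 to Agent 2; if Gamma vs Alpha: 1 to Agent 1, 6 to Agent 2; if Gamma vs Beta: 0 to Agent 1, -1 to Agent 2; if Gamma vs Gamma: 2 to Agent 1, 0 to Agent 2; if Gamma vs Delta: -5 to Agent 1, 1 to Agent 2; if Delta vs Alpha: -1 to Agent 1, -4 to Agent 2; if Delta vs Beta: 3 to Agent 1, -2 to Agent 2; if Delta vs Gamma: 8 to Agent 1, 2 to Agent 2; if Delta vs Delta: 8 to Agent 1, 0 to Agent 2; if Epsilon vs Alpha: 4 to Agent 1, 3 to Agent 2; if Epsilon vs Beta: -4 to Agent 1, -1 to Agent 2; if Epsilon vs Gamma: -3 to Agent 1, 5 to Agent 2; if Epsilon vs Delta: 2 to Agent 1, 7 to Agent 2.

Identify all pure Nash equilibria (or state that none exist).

(Delta, Gamma)

Check mutual best responses: a cell is a NE iff neither player can gain by unilaterally deviating.
Agent 1's best responses — vs Alpha: Alpha (payoff 5); vs Beta: Delta (payoff 3); vs Gamma: Delta (payoff 8); vs Delta: Delta (payoff 8).
Agent 2's best responses — vs Alpha: Delta (payoff 7); vs Beta: Delta (payoff 3); vs Gamma: Alpha (payoff 6); vs Delta: Gamma (payoff 2); vs Epsilon: Delta (payoff 7).
The only mutual best response is (Delta, Gamma); neither player gains by switching there.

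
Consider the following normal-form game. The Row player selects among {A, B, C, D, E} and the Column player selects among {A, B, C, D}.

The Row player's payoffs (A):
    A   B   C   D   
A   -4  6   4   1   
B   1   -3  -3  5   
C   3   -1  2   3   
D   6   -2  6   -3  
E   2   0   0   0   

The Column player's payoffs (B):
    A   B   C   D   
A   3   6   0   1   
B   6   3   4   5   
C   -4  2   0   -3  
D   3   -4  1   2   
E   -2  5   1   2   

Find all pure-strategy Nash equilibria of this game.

Check mutual best responses: a cell is a NE iff neither player can gain by unilaterally deviating.
The Row player's best responses — vs A: D (payoff 6); vs B: A (payoff 6); vs C: D (payoff 6); vs D: B (payoff 5).
The Column player's best responses — vs A: B (payoff 6); vs B: A (payoff 6); vs C: B (payoff 2); vs D: A (payoff 3); vs E: B (payoff 5).
Mutual best responses occur at (A, B) and (D, A); at each, neither player gains by switching.

(A, B) and (D, A)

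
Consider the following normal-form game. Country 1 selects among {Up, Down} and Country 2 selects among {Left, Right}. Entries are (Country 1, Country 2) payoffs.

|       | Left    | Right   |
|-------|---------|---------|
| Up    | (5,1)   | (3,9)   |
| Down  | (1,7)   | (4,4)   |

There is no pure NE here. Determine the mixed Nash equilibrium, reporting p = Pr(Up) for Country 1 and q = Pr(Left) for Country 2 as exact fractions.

In a mixed NE each player is indifferent between their pure strategies, so the opponent's mix sets the indifference.
Country 2 indifferent between Left and Right: p·1 + (1−p)·7 = p·9 + (1−p)·4 ⟹ 7 + (-6)p = 4 + 5p ⟹ p = 3/11.
Country 1 indifferent between Up and Down: q·5 + (1−q)·3 = q·1 + (1−q)·4 ⟹ 3 + 2q = 4 + (-3)q ⟹ q = 1/5.

p = 3/11, q = 1/5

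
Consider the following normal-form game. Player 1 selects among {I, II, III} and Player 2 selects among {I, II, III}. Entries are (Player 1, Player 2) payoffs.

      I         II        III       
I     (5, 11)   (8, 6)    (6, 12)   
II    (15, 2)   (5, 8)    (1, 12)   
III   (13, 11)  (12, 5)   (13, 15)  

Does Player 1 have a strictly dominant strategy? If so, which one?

A strategy is strictly dominant if it gives Player 1 a strictly higher payoff than every other strategy, against every choice by the opponent.
I is not dominant: against I, II gives 15 > 5.
II is not dominant: against II, I gives 8 > 5.
III is not dominant: against I, II gives 15 > 13.
No single strategy is best against every opponent action.

None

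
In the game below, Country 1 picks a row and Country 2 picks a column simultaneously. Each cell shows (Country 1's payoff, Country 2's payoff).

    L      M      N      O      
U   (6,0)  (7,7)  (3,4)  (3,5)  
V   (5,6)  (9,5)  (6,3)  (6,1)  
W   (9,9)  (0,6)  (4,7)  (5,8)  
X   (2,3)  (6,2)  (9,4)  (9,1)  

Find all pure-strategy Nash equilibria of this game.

Find each player's best response to every opponent strategy; NE are the intersections.
Country 1's best responses — vs L: W (payoff 9); vs M: V (payoff 9); vs N: X (payoff 9); vs O: X (payoff 9).
Country 2's best responses — vs U: M (payoff 7); vs V: L (payoff 6); vs W: L (payoff 9); vs X: N (payoff 4).
Mutual best responses occur at (W, L) and (X, N); at each, neither player gains by switching.

(W, L) and (X, N)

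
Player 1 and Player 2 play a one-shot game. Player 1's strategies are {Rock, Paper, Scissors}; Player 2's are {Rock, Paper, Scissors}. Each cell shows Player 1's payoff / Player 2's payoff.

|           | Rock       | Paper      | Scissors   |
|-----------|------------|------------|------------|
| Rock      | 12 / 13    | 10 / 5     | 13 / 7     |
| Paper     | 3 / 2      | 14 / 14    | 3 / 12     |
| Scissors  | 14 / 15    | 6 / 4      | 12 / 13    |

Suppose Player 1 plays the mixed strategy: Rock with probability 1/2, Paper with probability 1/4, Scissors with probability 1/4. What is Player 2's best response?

Player 2's best reply maximizes expected payoff against the mix.
Rock: (1/2)·13 + (1/4)·2 + (1/4)·15 = 43/4
Paper: (1/2)·5 + (1/4)·14 + (1/4)·4 = 7
Scissors: (1/2)·7 + (1/4)·12 + (1/4)·13 = 39/4
Highest expected payoff is 43/4, from Rock.

Rock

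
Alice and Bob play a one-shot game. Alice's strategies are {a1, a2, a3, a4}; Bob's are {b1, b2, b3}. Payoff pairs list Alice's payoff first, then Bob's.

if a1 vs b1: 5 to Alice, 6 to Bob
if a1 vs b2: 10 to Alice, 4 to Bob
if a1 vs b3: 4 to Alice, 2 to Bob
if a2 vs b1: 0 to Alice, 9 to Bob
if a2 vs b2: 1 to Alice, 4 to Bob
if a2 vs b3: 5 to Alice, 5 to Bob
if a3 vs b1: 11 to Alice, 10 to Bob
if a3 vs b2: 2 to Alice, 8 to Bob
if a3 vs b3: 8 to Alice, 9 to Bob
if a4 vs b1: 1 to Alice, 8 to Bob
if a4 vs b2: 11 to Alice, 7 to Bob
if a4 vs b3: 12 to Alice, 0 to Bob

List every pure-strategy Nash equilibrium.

(a3, b1)

Check mutual best responses: a cell is a NE iff neither player can gain by unilaterally deviating.
Alice's best responses — vs b1: a3 (payoff 11); vs b2: a4 (payoff 11); vs b3: a4 (payoff 12).
Bob's best responses — vs a1: b1 (payoff 6); vs a2: b1 (payoff 9); vs a3: b1 (payoff 10); vs a4: b1 (payoff 8).
The only mutual best response is (a3, b1); neither player gains by switching there.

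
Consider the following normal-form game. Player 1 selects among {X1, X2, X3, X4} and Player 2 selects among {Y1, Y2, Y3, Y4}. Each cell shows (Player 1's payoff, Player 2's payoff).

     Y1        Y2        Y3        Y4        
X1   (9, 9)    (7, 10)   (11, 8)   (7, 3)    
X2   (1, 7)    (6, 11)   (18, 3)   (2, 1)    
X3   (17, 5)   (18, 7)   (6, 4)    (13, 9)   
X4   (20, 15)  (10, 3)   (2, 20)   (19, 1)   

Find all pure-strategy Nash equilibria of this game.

A profile is a Nash equilibrium when each player is best-responding to the other.
Player 1's best responses — vs Y1: X4 (payoff 20); vs Y2: X3 (payoff 18); vs Y3: X2 (payoff 18); vs Y4: X4 (payoff 19).
Player 2's best responses — vs X1: Y2 (payoff 10); vs X2: Y2 (payoff 11); vs X3: Y4 (payoff 9); vs X4: Y3 (payoff 20).
No cell has both players best-responding. For instance, Player 1's best reply to Y2 is X3, but against X3 Player 2 prefers Y4 over Y2.

None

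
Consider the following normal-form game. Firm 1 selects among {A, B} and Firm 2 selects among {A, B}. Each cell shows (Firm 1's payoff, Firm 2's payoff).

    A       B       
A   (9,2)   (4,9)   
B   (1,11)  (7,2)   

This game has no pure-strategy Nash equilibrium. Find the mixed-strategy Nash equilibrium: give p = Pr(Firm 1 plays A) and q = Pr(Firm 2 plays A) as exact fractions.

p = 9/16, q = 3/11

In a mixed NE each player is indifferent between their pure strategies, so the opponent's mix sets the indifference.
Firm 2 indifferent between A and B: p·2 + (1−p)·11 = p·9 + (1−p)·2 ⟹ 11 + (-9)p = 2 + 7p ⟹ p = 9/16.
Firm 1 indifferent between A and B: q·9 + (1−q)·4 = q·1 + (1−q)·7 ⟹ 4 + 5q = 7 + (-6)q ⟹ q = 3/11.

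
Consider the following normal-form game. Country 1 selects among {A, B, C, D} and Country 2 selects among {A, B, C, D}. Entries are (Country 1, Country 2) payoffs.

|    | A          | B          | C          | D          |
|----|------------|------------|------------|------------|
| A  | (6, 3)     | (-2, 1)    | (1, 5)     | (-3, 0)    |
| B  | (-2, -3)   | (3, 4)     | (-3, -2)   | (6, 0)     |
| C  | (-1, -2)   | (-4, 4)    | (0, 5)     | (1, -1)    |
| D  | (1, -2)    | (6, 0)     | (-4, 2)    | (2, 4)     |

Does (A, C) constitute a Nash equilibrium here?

Holding Country 2 at C: Country 1 gets 1 from A, versus -3 from B, 0 from C, -4 from D. No profitable deviation for Country 1.
Holding Country 1 at A: Country 2 gets 5 from C, versus 3 from A, 1 from B, 0 from D. No profitable deviation for Country 2 either.

Yes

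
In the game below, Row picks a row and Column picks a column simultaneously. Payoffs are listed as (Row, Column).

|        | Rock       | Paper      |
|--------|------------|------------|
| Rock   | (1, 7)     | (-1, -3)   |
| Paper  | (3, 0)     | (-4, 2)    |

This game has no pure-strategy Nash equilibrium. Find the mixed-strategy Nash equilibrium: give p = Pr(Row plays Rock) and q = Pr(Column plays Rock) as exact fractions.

p = 1/6, q = 3/5

Each player's mixing probability is pinned down by making the *other* player indifferent.
Column indifferent between Rock and Paper: p·7 + (1−p)·0 = p·(-3) + (1−p)·2 ⟹ 0 + 7p = 2 + (-5)p ⟹ p = 1/6.
Row indifferent between Rock and Paper: q·1 + (1−q)·(-1) = q·3 + (1−q)·(-4) ⟹ (-1) + 2q = (-4) + 7q ⟹ q = 3/5.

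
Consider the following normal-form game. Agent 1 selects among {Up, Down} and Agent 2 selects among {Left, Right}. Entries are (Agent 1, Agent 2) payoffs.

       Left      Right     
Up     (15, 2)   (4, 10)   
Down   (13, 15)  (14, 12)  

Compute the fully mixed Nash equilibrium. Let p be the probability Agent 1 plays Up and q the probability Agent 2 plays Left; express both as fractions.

Each player's mixing probability is pinned down by making the *other* player indifferent.
Agent 2 indifferent between Left and Right: p·2 + (1−p)·15 = p·10 + (1−p)·12 ⟹ 15 + (-13)p = 12 + (-2)p ⟹ p = 3/11.
Agent 1 indifferent between Up and Down: q·15 + (1−q)·4 = q·13 + (1−q)·14 ⟹ 4 + 11q = 14 + (-1)q ⟹ q = 5/6.

p = 3/11, q = 5/6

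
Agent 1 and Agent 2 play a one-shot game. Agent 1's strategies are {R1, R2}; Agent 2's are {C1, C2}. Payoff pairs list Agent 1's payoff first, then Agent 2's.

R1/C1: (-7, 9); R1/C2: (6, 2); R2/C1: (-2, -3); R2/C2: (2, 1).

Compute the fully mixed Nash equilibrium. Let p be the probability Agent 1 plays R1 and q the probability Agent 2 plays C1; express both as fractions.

p = 4/11, q = 4/9

Each player's mixing probability is pinned down by making the *other* player indifferent.
Agent 2 indifferent between C1 and C2: p·9 + (1−p)·(-3) = p·2 + (1−p)·1 ⟹ (-3) + 12p = 1 + 1p ⟹ p = 4/11.
Agent 1 indifferent between R1 and R2: q·(-7) + (1−q)·6 = q·(-2) + (1−q)·2 ⟹ 6 + (-13)q = 2 + (-4)q ⟹ q = 4/9.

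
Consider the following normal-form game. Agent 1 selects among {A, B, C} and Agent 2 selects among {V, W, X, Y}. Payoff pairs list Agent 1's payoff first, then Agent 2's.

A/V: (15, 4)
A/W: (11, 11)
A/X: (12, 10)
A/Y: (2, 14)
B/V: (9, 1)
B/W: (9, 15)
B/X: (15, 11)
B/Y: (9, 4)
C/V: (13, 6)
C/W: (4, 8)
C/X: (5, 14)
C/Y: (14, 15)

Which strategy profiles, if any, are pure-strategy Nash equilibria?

(C, Y)

Check mutual best responses: a cell is a NE iff neither player can gain by unilaterally deviating.
Agent 1's best responses — vs V: A (payoff 15); vs W: A (payoff 11); vs X: B (payoff 15); vs Y: C (payoff 14).
Agent 2's best responses — vs A: Y (payoff 14); vs B: W (payoff 15); vs C: Y (payoff 15).
The only mutual best response is (C, Y); neither player gains by switching there.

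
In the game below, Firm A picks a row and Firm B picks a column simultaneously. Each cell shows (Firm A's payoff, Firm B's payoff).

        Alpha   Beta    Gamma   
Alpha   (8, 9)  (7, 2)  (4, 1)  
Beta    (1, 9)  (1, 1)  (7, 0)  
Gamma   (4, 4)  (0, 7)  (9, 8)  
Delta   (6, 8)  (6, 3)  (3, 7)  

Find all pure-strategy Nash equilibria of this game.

(Alpha, Alpha) and (Gamma, Gamma)

Check mutual best responses: a cell is a NE iff neither player can gain by unilaterally deviating.
Firm A's best responses — vs Alpha: Alpha (payoff 8); vs Beta: Alpha (payoff 7); vs Gamma: Gamma (payoff 9).
Firm B's best responses — vs Alpha: Alpha (payoff 9); vs Beta: Alpha (payoff 9); vs Gamma: Gamma (payoff 8); vs Delta: Alpha (payoff 8).
Mutual best responses occur at (Alpha, Alpha) and (Gamma, Gamma); at each, neither player gains by switching.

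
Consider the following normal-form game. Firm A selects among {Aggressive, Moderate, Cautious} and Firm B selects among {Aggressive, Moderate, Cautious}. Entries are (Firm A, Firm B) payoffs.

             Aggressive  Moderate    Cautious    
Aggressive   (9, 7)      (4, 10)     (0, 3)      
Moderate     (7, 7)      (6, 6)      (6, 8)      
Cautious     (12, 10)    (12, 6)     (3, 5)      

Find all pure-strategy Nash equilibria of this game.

(Moderate, Cautious) and (Cautious, Aggressive)

Check mutual best responses: a cell is a NE iff neither player can gain by unilaterally deviating.
Firm A's best responses — vs Aggressive: Cautious (payoff 12); vs Moderate: Cautious (payoff 12); vs Cautious: Moderate (payoff 6).
Firm B's best responses — vs Aggressive: Moderate (payoff 10); vs Moderate: Cautious (payoff 8); vs Cautious: Aggressive (payoff 10).
Mutual best responses occur at (Moderate, Cautious) and (Cautious, Aggressive); at each, neither player gains by switching.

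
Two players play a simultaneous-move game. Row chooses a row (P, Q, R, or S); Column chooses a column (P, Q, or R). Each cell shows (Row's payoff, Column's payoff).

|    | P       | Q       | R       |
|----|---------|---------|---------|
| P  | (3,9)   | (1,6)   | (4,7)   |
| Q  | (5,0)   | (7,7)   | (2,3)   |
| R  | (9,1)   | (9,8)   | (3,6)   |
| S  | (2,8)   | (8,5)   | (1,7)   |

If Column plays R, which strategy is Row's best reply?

P

With Column fixed at R, Row's payoffs are: P → 4, Q → 2, R → 3, S → 1.
The maximum is 4, achieved by P.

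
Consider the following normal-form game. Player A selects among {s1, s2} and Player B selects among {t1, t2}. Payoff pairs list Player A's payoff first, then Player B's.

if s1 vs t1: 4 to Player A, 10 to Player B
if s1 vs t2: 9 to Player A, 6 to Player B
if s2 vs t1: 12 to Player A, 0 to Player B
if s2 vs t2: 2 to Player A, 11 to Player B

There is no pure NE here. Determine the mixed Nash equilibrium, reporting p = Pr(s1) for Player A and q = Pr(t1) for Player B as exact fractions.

In a mixed NE each player is indifferent between their pure strategies, so the opponent's mix sets the indifference.
Player B indifferent between t1 and t2: p·10 + (1−p)·0 = p·6 + (1−p)·11 ⟹ 0 + 10p = 11 + (-5)p ⟹ p = 11/15.
Player A indifferent between s1 and s2: q·4 + (1−q)·9 = q·12 + (1−q)·2 ⟹ 9 + (-5)q = 2 + 10q ⟹ q = 7/15.

p = 11/15, q = 7/15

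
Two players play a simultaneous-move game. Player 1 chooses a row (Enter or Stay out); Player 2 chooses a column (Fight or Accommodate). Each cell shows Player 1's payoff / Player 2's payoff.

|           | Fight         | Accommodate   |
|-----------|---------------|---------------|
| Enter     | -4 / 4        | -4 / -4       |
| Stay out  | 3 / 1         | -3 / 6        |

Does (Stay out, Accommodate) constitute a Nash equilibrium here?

Yes

Holding Player 2 at Accommodate: Player 1 gets -3 from Stay out, versus -4 from Enter. No profitable deviation for Player 1.
Holding Player 1 at Stay out: Player 2 gets 6 from Accommodate, versus 1 from Fight. No profitable deviation for Player 2 either.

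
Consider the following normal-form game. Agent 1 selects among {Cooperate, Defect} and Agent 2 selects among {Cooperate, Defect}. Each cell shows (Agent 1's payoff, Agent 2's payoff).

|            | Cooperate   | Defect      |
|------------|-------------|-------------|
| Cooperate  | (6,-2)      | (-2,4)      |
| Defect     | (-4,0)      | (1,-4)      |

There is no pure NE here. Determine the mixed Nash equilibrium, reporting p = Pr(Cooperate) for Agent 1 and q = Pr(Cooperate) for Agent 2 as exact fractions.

p = 2/5, q = 3/13

In a mixed NE each player is indifferent between their pure strategies, so the opponent's mix sets the indifference.
Agent 2 indifferent between Cooperate and Defect: p·(-2) + (1−p)·0 = p·4 + (1−p)·(-4) ⟹ 0 + (-2)p = (-4) + 8p ⟹ p = 2/5.
Agent 1 indifferent between Cooperate and Defect: q·6 + (1−q)·(-2) = q·(-4) + (1−q)·1 ⟹ (-2) + 8q = 1 + (-5)q ⟹ q = 3/13.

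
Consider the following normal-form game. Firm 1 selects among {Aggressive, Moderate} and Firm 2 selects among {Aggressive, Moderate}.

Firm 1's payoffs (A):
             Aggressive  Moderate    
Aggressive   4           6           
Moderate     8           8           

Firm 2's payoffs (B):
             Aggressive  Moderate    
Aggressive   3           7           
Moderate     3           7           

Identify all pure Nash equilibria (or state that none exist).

A profile is a Nash equilibrium when each player is best-responding to the other.
Firm 1's best responses — vs Aggressive: Moderate (payoff 8); vs Moderate: Moderate (payoff 8).
Firm 2's best responses — vs Aggressive: Moderate (payoff 7); vs Moderate: Moderate (payoff 7).
The only mutual best response is (Moderate, Moderate); neither player gains by switching there.

(Moderate, Moderate)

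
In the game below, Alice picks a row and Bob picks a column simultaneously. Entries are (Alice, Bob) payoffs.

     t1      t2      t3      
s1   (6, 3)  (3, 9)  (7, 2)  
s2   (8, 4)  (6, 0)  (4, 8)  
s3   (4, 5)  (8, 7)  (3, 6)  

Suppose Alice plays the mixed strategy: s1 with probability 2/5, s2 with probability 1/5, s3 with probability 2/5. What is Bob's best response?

t2

Bob's best reply maximizes expected payoff against the mix.
t1: (2/5)·3 + (1/5)·4 + (2/5)·5 = 4
t2: (2/5)·9 + (1/5)·0 + (2/5)·7 = 32/5
t3: (2/5)·2 + (1/5)·8 + (2/5)·6 = 24/5
Highest expected payoff is 32/5, from t2.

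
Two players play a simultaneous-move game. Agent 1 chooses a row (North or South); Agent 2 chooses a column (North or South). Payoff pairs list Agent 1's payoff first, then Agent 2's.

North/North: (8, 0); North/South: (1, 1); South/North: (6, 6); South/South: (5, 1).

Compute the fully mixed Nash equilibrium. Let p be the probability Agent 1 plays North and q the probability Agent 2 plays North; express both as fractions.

p = 5/6, q = 2/3

Each player's mixing probability is pinned down by making the *other* player indifferent.
Agent 2 indifferent between North and South: p·0 + (1−p)·6 = p·1 + (1−p)·1 ⟹ 6 + (-6)p = 1 + 0p ⟹ p = 5/6.
Agent 1 indifferent between North and South: q·8 + (1−q)·1 = q·6 + (1−q)·5 ⟹ 1 + 7q = 5 + 1q ⟹ q = 2/3.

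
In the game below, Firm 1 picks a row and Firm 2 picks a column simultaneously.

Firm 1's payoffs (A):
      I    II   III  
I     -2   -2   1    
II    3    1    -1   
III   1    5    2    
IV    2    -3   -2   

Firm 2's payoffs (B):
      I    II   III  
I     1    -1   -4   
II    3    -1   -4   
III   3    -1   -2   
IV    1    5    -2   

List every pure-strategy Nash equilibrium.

(II, I)

Find each player's best response to every opponent strategy; NE are the intersections.
Firm 1's best responses — vs I: II (payoff 3); vs II: III (payoff 5); vs III: III (payoff 2).
Firm 2's best responses — vs I: I (payoff 1); vs II: I (payoff 3); vs III: I (payoff 3); vs IV: II (payoff 5).
The only mutual best response is (II, I); neither player gains by switching there.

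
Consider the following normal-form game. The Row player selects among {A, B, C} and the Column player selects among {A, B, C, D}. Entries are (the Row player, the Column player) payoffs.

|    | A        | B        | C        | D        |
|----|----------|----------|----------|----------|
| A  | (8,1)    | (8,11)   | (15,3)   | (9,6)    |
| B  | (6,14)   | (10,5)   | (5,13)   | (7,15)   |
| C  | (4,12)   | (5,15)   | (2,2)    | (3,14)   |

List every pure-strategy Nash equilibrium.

No pure-strategy Nash equilibrium

Check mutual best responses: a cell is a NE iff neither player can gain by unilaterally deviating.
The Row player's best responses — vs A: A (payoff 8); vs B: B (payoff 10); vs C: A (payoff 15); vs D: A (payoff 9).
The Column player's best responses — vs A: B (payoff 11); vs B: D (payoff 15); vs C: B (payoff 15).
No cell has both players best-responding. For instance, the Row player's best reply to A is A, but against A the Column player prefers B over A.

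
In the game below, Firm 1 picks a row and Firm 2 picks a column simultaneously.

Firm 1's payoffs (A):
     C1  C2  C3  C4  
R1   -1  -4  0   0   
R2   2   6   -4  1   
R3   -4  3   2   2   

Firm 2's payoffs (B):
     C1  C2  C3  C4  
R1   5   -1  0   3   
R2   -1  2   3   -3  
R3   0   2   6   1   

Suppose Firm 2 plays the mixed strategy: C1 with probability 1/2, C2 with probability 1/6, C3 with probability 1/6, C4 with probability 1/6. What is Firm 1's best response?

R2

Firm 1's best reply maximizes expected payoff against the mix.
R1: (1/2)·(-1) + (1/6)·(-4) + (1/6)·0 + (1/6)·0 = -7/6
R2: (1/2)·2 + (1/6)·6 + (1/6)·(-4) + (1/6)·1 = 3/2
R3: (1/2)·(-4) + (1/6)·3 + (1/6)·2 + (1/6)·2 = -5/6
Highest expected payoff is 3/2, from R2.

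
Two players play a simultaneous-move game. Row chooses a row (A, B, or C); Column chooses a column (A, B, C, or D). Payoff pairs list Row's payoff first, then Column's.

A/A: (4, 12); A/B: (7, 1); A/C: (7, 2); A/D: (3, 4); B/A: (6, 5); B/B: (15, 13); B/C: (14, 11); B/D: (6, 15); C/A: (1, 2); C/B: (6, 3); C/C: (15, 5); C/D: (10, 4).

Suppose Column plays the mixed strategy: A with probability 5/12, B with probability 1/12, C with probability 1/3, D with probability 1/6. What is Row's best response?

B

Compute Row's expected payoff from each pure strategy against the given mix.
A: (5/12)·4 + (1/12)·7 + (1/3)·7 + (1/6)·3 = 61/12
B: (5/12)·6 + (1/12)·15 + (1/3)·14 + (1/6)·6 = 113/12
C: (5/12)·1 + (1/12)·6 + (1/3)·15 + (1/6)·10 = 91/12
Highest expected payoff is 113/12, from B.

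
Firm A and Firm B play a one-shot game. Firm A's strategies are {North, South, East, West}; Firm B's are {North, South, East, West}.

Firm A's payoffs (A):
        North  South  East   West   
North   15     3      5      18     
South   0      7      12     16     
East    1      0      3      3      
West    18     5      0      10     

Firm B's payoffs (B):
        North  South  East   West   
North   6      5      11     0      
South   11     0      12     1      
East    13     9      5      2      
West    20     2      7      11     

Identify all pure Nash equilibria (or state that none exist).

Find each player's best response to every opponent strategy; NE are the intersections.
Firm A's best responses — vs North: West (payoff 18); vs South: South (payoff 7); vs East: South (payoff 12); vs West: North (payoff 18).
Firm B's best responses — vs North: East (payoff 11); vs South: East (payoff 12); vs East: North (payoff 13); vs West: North (payoff 20).
Mutual best responses occur at (South, East) and (West, North); at each, neither player gains by switching.

(South, East) and (West, North)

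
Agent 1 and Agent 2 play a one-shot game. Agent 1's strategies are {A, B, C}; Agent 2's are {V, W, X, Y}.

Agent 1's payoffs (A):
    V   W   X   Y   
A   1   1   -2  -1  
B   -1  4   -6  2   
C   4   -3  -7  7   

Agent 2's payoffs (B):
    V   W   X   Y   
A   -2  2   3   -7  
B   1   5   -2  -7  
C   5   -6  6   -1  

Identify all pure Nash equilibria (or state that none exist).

A profile is a Nash equilibrium when each player is best-responding to the other.
Agent 1's best responses — vs V: C (payoff 4); vs W: B (payoff 4); vs X: A (payoff -2); vs Y: C (payoff 7).
Agent 2's best responses — vs A: X (payoff 3); vs B: W (payoff 5); vs C: X (payoff 6).
Mutual best responses occur at (A, X) and (B, W); at each, neither player gains by switching.

(A, X) and (B, W)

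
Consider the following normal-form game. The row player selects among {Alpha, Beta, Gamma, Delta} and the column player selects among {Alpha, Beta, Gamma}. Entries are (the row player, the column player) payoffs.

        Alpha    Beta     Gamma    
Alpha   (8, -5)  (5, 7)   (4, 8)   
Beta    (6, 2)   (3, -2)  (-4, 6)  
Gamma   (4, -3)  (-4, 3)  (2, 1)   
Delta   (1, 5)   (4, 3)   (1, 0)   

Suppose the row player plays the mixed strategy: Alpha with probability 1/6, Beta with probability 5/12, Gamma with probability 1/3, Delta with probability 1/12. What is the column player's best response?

The column player's best reply maximizes expected payoff against the mix.
Alpha: (1/6)·(-5) + (5/12)·2 + (1/3)·(-3) + (1/12)·5 = -7/12
Beta: (1/6)·7 + (5/12)·(-2) + (1/3)·3 + (1/12)·3 = 19/12
Gamma: (1/6)·8 + (5/12)·6 + (1/3)·1 + (1/12)·0 = 25/6
Highest expected payoff is 25/6, from Gamma.

Gamma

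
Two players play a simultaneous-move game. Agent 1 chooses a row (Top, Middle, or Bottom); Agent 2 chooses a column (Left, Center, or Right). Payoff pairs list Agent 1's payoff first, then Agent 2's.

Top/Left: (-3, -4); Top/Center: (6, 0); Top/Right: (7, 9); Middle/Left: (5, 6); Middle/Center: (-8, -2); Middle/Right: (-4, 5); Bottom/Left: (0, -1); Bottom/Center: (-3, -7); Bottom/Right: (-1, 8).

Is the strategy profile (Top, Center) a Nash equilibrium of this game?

Holding Agent 2 at Center: Agent 1 gets 6 from Top, versus -8 from Middle, -3 from Bottom. No profitable deviation for Agent 1.
Holding Agent 1 at Top: Agent 2 gets 0 from Center but could get 9 by switching to Right. Agent 2 has a profitable deviation.

No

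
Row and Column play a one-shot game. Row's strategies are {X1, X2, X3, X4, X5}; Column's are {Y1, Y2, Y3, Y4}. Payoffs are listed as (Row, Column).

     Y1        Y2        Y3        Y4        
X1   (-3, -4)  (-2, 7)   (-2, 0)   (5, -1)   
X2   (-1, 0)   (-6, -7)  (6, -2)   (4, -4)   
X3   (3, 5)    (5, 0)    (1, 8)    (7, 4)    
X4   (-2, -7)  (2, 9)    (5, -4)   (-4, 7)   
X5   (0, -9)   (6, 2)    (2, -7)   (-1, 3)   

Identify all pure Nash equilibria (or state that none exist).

None

Check mutual best responses: a cell is a NE iff neither player can gain by unilaterally deviating.
Row's best responses — vs Y1: X3 (payoff 3); vs Y2: X5 (payoff 6); vs Y3: X2 (payoff 6); vs Y4: X3 (payoff 7).
Column's best responses — vs X1: Y2 (payoff 7); vs X2: Y1 (payoff 0); vs X3: Y3 (payoff 8); vs X4: Y2 (payoff 9); vs X5: Y4 (payoff 3).
No cell has both players best-responding. For instance, Row's best reply to Y3 is X2, but against X2 Column prefers Y1 over Y3.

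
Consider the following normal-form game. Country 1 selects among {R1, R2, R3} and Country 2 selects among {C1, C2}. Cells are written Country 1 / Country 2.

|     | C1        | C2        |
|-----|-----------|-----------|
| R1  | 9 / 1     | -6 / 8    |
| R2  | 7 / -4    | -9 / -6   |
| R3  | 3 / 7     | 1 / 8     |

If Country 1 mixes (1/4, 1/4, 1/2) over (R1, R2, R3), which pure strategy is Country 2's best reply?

C2

Compute Country 2's expected payoff from each pure strategy against the given mix.
C1: (1/4)·1 + (1/4)·(-4) + (1/2)·7 = 11/4
C2: (1/4)·8 + (1/4)·(-6) + (1/2)·8 = 9/2
Highest expected payoff is 9/2, from C2.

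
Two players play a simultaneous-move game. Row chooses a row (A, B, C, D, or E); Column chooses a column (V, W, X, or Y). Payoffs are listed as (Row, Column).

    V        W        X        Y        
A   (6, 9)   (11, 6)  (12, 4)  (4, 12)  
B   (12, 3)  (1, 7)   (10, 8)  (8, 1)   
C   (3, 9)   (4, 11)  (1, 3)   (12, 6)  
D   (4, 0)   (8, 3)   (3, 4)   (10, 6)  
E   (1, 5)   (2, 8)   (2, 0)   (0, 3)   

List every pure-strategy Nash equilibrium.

There is no pure-strategy Nash equilibrium

Find each player's best response to every opponent strategy; NE are the intersections.
Row's best responses — vs V: B (payoff 12); vs W: A (payoff 11); vs X: A (payoff 12); vs Y: C (payoff 12).
Column's best responses — vs A: Y (payoff 12); vs B: X (payoff 8); vs C: W (payoff 11); vs D: Y (payoff 6); vs E: W (payoff 8).
No cell has both players best-responding. For instance, Row's best reply to Y is C, but against C Column prefers W over Y.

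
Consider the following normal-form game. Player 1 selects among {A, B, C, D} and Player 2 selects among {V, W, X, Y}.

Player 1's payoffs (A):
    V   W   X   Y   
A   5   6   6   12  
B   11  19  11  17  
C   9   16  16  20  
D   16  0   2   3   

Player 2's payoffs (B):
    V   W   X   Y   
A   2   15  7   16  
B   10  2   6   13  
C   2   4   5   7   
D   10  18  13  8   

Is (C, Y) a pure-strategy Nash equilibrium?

Holding Player 2 at Y: Player 1 gets 20 from C, versus 12 from A, 17 from B, 3 from D. No profitable deviation for Player 1.
Holding Player 1 at C: Player 2 gets 7 from Y, versus 2 from V, 4 from W, 5 from X. No profitable deviation for Player 2 either.

Yes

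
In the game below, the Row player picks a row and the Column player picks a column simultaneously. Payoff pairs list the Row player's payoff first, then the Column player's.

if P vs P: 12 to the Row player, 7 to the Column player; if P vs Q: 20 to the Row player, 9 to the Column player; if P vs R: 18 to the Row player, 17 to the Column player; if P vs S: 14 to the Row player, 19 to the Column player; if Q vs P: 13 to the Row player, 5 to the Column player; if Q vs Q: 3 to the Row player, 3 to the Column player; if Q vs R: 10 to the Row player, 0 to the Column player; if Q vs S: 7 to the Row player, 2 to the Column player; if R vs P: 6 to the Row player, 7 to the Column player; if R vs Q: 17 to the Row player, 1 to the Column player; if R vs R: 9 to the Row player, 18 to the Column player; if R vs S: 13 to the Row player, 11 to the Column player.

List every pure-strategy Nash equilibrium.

(P, S) and (Q, P)

Find each player's best response to every opponent strategy; NE are the intersections.
The Row player's best responses — vs P: Q (payoff 13); vs Q: P (payoff 20); vs R: P (payoff 18); vs S: P (payoff 14).
The Column player's best responses — vs P: S (payoff 19); vs Q: P (payoff 5); vs R: R (payoff 18).
Mutual best responses occur at (P, S) and (Q, P); at each, neither player gains by switching.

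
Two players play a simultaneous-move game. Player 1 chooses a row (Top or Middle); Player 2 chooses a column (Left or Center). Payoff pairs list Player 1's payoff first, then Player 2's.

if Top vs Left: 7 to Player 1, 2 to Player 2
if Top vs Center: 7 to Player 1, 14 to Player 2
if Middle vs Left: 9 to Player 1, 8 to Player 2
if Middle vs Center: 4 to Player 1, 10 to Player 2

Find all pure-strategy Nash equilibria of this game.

Find each player's best response to every opponent strategy; NE are the intersections.
Player 1's best responses — vs Left: Middle (payoff 9); vs Center: Top (payoff 7).
Player 2's best responses — vs Top: Center (payoff 14); vs Middle: Center (payoff 10).
The only mutual best response is (Top, Center); neither player gains by switching there.

(Top, Center)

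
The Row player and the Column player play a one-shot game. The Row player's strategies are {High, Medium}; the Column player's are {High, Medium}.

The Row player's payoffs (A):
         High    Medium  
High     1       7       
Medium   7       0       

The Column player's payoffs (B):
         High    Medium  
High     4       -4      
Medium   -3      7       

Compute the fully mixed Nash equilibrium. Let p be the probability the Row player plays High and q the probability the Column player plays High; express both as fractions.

In a mixed NE each player is indifferent between their pure strategies, so the opponent's mix sets the indifference.
The Column player indifferent between High and Medium: p·4 + (1−p)·(-3) = p·(-4) + (1−p)·7 ⟹ (-3) + 7p = 7 + (-11)p ⟹ p = 5/9.
The Row player indifferent between High and Medium: q·1 + (1−q)·7 = q·7 + (1−q)·0 ⟹ 7 + (-6)q = 0 + 7q ⟹ q = 7/13.

p = 5/9, q = 7/13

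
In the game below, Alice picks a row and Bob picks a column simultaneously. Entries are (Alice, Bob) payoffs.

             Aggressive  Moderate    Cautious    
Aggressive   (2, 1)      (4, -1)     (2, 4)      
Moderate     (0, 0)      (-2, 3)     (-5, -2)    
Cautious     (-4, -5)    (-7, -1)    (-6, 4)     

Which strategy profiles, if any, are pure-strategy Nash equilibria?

(Aggressive, Cautious)

A profile is a Nash equilibrium when each player is best-responding to the other.
Alice's best responses — vs Aggressive: Aggressive (payoff 2); vs Moderate: Aggressive (payoff 4); vs Cautious: Aggressive (payoff 2).
Bob's best responses — vs Aggressive: Cautious (payoff 4); vs Moderate: Moderate (payoff 3); vs Cautious: Cautious (payoff 4).
The only mutual best response is (Aggressive, Cautious); neither player gains by switching there.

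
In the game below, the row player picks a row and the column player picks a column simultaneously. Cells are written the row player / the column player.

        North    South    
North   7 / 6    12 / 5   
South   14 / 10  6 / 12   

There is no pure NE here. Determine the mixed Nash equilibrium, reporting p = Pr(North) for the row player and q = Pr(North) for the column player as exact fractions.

Each player's mixing probability is pinned down by making the *other* player indifferent.
The column player indifferent between North and South: p·6 + (1−p)·10 = p·5 + (1−p)·12 ⟹ 10 + (-4)p = 12 + (-7)p ⟹ p = 2/3.
The row player indifferent between North and South: q·7 + (1−q)·12 = q·14 + (1−q)·6 ⟹ 12 + (-5)q = 6 + 8q ⟹ q = 6/13.

p = 2/3, q = 6/13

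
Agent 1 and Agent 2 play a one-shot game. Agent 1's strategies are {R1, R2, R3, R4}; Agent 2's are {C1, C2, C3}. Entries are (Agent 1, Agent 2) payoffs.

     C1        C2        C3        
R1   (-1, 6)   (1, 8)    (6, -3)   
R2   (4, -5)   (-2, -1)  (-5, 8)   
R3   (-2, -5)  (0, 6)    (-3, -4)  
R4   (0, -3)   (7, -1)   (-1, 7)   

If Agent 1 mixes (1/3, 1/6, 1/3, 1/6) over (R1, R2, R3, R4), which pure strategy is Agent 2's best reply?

C2

Compute Agent 2's expected payoff from each pure strategy against the given mix.
C1: (1/3)·6 + (1/6)·(-5) + (1/3)·(-5) + (1/6)·(-3) = -1
C2: (1/3)·8 + (1/6)·(-1) + (1/3)·6 + (1/6)·(-1) = 13/3
C3: (1/3)·(-3) + (1/6)·8 + (1/3)·(-4) + (1/6)·7 = 1/6
Highest expected payoff is 13/3, from C2.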